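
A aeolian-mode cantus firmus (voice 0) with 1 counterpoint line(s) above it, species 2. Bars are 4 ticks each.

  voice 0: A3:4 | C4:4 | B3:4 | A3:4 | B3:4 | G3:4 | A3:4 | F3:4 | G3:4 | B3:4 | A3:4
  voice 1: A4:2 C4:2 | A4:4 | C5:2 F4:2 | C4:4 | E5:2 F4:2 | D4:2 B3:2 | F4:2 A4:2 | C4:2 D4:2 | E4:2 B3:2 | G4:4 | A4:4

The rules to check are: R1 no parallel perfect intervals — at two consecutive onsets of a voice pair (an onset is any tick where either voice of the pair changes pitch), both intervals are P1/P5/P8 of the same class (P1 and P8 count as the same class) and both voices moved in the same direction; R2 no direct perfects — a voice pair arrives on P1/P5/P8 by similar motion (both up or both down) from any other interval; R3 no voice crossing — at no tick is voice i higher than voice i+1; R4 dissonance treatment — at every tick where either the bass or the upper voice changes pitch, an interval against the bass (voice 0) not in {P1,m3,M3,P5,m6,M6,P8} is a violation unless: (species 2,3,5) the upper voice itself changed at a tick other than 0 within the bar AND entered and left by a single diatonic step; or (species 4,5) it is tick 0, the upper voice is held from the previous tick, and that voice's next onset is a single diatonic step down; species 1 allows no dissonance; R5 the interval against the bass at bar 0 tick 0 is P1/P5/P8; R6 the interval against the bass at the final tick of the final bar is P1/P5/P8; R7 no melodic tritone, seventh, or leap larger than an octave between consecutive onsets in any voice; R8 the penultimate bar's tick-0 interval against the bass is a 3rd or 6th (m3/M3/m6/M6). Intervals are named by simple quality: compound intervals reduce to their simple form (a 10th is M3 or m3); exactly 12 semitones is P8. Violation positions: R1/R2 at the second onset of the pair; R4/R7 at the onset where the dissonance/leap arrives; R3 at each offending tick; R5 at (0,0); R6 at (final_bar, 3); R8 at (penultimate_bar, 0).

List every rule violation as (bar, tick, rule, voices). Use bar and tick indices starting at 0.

bar 0: v0=A3 v1=A4 downbeat P8
bar 1: v0=C4 v1=A4 downbeat M6
bar 2: v0=B3 v1=C5 downbeat m2
bar 3: v0=A3 v1=C4 downbeat m3
bar 4: v0=B3 v1=E5 downbeat P4
bar 5: v0=G3 v1=D4 downbeat P5
bar 6: v0=A3 v1=F4 downbeat m6
bar 7: v0=F3 v1=C4 downbeat P5
bar 8: v0=G3 v1=E4 downbeat M6
bar 9: v0=B3 v1=G4 downbeat m6
bar 10: v0=A3 v1=A4 downbeat P8
  -> R4 @ bar 2 tick 0 v(0, 1): B3/C5 m2 untreated
  -> R4 @ bar 2 tick 2 v(0, 1): B3/F4 TT untreated
  -> R4 @ bar 4 tick 0 v(0, 1): B3/E5 P4 untreated
  -> R7 @ bar 4 tick 0 v(1,): C4->E5 leap 16st
  -> R4 @ bar 4 tick 2 v(0, 1): B3/F4 TT untreated
  -> R7 @ bar 4 tick 2 v(1,): E5->F4 leap 11st
  -> R2 @ bar 5 tick 0 v(0, 1): B3/F4 TT -> G3/D4 P5 similar
  -> R7 @ bar 6 tick 0 v(1,): B3->F4 leap 6st
  -> R2 @ bar 7 tick 0 v(0, 1): A3/A4 P8 -> F3/C4 P5 similar

(2, 0, R4, (0, 1))
(2, 2, R4, (0, 1))
(4, 0, R4, (0, 1))
(4, 0, R7, (1,))
(4, 2, R4, (0, 1))
(4, 2, R7, (1,))
(5, 0, R2, (0, 1))
(6, 0, R7, (1,))
(7, 0, R2, (0, 1))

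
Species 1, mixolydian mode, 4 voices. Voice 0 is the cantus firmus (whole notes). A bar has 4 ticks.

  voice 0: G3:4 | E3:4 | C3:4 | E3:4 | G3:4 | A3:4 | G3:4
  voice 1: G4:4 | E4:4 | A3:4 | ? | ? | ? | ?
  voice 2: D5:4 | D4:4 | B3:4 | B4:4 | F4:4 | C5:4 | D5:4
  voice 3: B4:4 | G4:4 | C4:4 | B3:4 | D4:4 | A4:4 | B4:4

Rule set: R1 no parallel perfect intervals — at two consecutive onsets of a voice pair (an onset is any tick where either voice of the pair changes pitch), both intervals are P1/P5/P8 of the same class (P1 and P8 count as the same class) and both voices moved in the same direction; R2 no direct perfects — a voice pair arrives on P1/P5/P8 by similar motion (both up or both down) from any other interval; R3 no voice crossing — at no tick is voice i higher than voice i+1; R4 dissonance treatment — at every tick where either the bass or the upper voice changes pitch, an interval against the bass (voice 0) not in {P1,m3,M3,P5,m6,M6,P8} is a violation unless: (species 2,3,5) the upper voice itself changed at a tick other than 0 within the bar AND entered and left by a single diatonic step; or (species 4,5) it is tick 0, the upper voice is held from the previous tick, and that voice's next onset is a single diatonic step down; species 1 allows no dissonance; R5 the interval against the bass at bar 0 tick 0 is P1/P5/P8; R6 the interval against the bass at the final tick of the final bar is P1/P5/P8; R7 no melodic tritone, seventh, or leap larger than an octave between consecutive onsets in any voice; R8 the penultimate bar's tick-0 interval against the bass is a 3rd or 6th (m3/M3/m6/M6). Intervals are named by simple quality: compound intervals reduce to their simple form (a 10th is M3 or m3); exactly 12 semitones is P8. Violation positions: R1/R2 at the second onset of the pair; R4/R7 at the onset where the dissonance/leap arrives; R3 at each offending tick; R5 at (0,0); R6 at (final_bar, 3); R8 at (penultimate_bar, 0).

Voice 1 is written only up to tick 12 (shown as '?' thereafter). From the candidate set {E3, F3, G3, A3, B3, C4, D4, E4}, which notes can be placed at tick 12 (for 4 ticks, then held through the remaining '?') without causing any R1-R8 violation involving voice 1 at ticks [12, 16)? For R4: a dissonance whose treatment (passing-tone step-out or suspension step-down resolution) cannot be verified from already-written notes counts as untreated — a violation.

{C4, G3}

E3: violates R2
F3: violates R4
G3: legal
A3: violates R4
B3: violates R2
C4: legal
D4: violates R4
E4: violates R2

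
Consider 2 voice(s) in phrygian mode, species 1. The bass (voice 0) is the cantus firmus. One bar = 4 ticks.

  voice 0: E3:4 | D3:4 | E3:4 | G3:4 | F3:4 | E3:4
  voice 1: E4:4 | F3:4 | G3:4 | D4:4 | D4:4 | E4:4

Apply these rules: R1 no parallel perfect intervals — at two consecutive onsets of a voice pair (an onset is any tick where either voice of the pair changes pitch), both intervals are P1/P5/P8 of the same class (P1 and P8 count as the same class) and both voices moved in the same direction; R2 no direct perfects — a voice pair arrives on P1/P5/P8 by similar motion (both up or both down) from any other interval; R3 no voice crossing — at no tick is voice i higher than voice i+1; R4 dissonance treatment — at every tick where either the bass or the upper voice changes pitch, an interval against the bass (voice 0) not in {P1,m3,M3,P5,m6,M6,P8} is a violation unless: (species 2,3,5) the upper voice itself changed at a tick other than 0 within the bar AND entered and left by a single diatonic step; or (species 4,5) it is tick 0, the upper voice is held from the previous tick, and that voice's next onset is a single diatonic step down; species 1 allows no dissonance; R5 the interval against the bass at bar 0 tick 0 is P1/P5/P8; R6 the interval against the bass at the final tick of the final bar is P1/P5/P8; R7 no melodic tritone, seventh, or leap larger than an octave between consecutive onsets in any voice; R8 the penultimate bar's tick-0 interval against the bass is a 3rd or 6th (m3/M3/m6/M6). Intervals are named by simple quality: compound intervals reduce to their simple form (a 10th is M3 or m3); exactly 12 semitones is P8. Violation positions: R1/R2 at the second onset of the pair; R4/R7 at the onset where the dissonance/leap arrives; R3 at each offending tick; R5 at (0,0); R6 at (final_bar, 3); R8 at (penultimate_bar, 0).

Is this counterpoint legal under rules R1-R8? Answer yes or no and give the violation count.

bar 0: v0=E3 v1=E4 (P8)
bar 1: v0=D3 v1=F3 (m3)
bar 2: v0=E3 v1=G3 (m3)
bar 3: v0=G3 v1=D4 (P5)
bar 4: v0=F3 v1=D4 (M6)
bar 5: v0=E3 v1=E4 (P8)
  R7 @ bar1.0: E4->F3 leap 11st
  R2 @ bar3.0: E3/G3 m3 -> G3/D4 P5 similar

No (2 violations)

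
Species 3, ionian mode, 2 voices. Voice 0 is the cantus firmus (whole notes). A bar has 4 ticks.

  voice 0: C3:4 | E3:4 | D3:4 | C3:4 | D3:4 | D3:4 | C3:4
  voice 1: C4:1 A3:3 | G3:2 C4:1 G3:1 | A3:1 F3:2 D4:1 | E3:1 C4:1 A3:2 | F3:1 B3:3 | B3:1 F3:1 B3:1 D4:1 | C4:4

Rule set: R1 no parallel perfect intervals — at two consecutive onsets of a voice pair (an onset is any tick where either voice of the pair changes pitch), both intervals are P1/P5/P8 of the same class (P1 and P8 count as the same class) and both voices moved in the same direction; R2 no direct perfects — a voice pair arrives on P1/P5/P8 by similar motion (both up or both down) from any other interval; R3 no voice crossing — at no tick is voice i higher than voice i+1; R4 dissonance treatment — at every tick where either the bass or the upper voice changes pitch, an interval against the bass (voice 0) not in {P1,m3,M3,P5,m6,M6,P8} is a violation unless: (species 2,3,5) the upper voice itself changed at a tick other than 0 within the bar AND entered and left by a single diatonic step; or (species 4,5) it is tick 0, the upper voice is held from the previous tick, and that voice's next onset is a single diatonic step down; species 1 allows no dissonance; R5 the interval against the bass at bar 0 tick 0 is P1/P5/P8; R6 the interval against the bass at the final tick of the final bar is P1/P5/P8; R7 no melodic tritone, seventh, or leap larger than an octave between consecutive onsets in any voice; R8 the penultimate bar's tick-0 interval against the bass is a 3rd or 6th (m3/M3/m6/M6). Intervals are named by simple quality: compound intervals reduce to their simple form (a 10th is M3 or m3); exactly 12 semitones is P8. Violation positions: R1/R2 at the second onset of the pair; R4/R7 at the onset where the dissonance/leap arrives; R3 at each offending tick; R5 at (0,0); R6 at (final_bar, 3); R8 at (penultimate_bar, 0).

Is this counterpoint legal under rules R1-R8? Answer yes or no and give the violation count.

bar 0: v0=C3 v1=C4 (P8)
bar 1: v0=E3 v1=G3 (m3)
bar 2: v0=D3 v1=A3 (P5)
bar 3: v0=C3 v1=E3 (M3)
bar 4: v0=D3 v1=F3 (m3)
bar 5: v0=D3 v1=B3 (M6)
bar 6: v0=C3 v1=C4 (P8)
  R7 @ bar3.0: D4->E3 leap 10st
  R7 @ bar4.1: F3->B3 leap 6st
  R7 @ bar5.1: B3->F3 leap 6st
  R7 @ bar5.2: F3->B3 leap 6st
  R1 @ bar6.0: D3/D4 P8 -> C3/C4 P8 similar

No (5 violations)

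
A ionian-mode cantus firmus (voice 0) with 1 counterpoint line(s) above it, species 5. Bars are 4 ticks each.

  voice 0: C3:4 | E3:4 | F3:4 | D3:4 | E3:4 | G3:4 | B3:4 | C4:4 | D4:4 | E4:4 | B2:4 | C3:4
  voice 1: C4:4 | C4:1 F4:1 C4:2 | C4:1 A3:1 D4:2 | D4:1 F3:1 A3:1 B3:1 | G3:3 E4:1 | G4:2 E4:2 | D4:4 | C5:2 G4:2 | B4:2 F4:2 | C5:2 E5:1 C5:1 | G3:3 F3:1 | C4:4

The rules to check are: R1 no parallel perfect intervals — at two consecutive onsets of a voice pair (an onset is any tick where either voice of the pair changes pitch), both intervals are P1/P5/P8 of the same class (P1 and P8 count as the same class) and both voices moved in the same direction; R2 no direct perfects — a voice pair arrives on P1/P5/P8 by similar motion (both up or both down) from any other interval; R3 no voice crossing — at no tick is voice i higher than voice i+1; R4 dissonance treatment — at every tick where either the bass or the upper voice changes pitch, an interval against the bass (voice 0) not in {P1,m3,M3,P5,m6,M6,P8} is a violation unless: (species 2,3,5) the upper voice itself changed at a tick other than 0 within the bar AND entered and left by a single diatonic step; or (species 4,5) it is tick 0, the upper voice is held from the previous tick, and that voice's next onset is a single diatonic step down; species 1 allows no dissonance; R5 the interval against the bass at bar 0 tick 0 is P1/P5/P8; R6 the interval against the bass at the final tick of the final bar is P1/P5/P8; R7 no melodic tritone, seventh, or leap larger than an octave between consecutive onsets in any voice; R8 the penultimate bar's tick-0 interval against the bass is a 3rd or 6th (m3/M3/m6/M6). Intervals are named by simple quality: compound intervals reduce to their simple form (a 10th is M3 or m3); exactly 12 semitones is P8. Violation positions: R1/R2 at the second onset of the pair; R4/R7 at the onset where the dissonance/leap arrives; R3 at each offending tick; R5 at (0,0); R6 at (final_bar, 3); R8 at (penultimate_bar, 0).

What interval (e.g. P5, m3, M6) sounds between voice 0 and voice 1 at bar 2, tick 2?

voice 0=F3 voice 1=D4 -> M6

M6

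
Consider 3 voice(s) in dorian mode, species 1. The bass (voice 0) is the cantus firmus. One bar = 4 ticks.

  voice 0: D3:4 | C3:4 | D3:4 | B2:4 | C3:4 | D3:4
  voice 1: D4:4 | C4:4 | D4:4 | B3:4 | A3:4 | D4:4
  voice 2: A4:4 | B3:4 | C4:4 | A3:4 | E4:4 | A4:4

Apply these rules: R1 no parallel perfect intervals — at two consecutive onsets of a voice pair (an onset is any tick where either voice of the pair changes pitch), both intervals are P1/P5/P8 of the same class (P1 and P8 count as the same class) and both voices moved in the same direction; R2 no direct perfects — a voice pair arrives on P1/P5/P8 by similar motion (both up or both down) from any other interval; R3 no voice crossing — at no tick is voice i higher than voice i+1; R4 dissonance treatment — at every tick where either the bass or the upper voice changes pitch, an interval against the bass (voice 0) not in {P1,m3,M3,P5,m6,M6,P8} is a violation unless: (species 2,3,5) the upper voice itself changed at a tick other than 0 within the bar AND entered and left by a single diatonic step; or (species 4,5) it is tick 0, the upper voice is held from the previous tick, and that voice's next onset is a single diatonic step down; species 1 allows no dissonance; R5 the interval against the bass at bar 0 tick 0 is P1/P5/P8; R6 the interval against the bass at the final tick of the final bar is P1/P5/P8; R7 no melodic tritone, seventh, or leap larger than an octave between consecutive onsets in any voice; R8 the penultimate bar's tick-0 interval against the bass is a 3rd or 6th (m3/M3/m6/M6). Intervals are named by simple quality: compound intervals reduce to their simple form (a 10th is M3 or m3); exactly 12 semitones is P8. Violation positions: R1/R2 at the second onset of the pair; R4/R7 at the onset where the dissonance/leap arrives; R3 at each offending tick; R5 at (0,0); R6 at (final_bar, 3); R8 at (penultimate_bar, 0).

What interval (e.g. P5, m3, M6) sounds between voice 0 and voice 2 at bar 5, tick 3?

P5

voice 0=D3 voice 2=A4 -> P5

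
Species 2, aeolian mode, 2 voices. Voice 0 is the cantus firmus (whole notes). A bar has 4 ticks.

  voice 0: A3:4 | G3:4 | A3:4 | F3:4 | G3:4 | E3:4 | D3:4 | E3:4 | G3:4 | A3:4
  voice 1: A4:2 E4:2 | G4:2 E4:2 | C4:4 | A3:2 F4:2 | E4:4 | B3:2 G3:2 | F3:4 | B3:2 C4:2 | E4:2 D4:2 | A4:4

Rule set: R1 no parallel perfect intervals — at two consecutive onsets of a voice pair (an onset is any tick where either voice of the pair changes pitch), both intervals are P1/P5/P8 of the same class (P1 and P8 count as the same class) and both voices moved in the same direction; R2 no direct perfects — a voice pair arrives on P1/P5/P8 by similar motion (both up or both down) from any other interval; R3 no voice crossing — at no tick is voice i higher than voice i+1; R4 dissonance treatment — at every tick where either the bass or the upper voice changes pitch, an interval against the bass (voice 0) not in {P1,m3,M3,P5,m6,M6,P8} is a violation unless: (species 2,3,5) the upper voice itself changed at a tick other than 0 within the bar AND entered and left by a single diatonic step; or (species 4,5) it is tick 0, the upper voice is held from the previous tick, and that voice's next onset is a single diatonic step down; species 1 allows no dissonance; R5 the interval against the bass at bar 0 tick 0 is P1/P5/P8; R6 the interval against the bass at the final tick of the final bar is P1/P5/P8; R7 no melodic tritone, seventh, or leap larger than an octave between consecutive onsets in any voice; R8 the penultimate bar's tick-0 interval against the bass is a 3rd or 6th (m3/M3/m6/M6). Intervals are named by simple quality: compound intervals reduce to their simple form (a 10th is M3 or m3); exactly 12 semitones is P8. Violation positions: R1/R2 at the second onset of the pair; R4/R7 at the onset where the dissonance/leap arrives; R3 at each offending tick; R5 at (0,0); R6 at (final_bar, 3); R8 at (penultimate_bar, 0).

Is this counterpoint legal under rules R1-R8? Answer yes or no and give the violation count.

bar 0: v0=A3 v1=A4 (P8)
bar 1: v0=G3 v1=G4 (P8)
bar 2: v0=A3 v1=C4 (m3)
bar 3: v0=F3 v1=A3 (M3)
bar 4: v0=G3 v1=E4 (M6)
bar 5: v0=E3 v1=B3 (P5)
bar 6: v0=D3 v1=F3 (m3)
bar 7: v0=E3 v1=B3 (P5)
bar 8: v0=G3 v1=E4 (M6)
bar 9: v0=A3 v1=A4 (P8)
  R2 @ bar5.0: G3/E4 M6 -> E3/B3 P5 similar
  R2 @ bar7.0: D3/F3 m3 -> E3/B3 P5 similar
  R7 @ bar7.0: F3->B3 leap 6st
  R2 @ bar9.0: G3/D4 P5 -> A3/A4 P8 similar

No (4 violations)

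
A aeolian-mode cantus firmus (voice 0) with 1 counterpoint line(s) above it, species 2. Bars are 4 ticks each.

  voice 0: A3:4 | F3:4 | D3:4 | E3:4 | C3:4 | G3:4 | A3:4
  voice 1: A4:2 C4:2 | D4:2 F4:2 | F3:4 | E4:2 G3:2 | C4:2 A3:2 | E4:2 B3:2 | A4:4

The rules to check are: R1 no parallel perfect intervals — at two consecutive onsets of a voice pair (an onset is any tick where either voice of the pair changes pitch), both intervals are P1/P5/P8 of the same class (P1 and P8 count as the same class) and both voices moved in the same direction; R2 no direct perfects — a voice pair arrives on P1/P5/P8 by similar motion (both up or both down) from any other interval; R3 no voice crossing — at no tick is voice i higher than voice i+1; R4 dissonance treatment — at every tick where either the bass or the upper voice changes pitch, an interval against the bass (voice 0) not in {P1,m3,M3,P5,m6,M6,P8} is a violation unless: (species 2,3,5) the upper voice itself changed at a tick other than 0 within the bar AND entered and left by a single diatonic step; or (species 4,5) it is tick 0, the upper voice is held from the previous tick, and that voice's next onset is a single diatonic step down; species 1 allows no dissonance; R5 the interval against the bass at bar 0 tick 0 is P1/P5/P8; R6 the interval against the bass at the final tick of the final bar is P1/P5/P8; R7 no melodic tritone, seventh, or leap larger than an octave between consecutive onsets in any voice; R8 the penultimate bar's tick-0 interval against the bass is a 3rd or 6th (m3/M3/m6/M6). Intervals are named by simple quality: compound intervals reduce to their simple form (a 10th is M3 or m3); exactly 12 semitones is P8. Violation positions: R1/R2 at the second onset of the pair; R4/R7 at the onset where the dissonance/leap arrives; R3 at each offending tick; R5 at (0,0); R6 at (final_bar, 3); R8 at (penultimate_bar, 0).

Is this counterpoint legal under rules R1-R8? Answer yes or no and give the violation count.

No (4 violations)

bar 0: v0=A3 v1=A4 (P8)
bar 1: v0=F3 v1=D4 (M6)
bar 2: v0=D3 v1=F3 (m3)
bar 3: v0=E3 v1=E4 (P8)
bar 4: v0=C3 v1=C4 (P8)
bar 5: v0=G3 v1=E4 (M6)
bar 6: v0=A3 v1=A4 (P8)
  R2 @ bar3.0: D3/F3 m3 -> E3/E4 P8 similar
  R7 @ bar3.0: F3->E4 leap 11st
  R2 @ bar6.0: G3/B3 M3 -> A3/A4 P8 similar
  R7 @ bar6.0: B3->A4 leap 10st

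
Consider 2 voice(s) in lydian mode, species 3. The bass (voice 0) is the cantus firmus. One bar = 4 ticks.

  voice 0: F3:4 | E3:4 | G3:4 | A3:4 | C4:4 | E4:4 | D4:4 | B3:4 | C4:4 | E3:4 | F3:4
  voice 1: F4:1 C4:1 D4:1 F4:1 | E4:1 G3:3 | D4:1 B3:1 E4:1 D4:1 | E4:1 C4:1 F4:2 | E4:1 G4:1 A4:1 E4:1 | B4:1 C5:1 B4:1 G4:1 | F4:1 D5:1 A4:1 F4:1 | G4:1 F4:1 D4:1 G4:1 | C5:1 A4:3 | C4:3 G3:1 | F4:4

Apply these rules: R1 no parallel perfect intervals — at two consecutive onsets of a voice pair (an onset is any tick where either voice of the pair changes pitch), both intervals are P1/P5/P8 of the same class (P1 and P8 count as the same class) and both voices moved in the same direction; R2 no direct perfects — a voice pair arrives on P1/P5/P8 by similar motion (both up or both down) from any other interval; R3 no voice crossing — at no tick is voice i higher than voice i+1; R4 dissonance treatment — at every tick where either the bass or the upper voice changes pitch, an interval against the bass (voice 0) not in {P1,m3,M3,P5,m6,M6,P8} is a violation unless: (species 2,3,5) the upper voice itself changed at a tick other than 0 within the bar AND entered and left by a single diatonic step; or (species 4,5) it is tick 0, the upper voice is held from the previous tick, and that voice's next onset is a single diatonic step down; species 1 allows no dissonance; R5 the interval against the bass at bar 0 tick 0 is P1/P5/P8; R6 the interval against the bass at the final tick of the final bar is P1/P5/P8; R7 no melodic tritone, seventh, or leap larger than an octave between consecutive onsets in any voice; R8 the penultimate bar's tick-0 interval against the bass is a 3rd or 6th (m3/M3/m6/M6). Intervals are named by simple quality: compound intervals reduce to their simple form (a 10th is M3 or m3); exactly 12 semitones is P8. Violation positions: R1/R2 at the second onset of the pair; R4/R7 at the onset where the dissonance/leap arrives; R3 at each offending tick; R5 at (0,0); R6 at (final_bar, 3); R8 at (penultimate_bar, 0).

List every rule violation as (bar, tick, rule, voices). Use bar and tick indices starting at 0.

(1, 0, R1, (0, 1))
(2, 0, R2, (0, 1))
(3, 0, R1, (0, 1))
(5, 0, R2, (0, 1))
(7, 1, R4, (0, 1))
(8, 0, R2, (0, 1))
(10, 0, R2, (0, 1))
(10, 0, R7, (1,))

bar 0: v0=F3 v1=F4 downbeat P8
bar 1: v0=E3 v1=E4 downbeat P8
bar 2: v0=G3 v1=D4 downbeat P5
bar 3: v0=A3 v1=E4 downbeat P5
bar 4: v0=C4 v1=E4 downbeat M3
bar 5: v0=E4 v1=B4 downbeat P5
bar 6: v0=D4 v1=F4 downbeat m3
bar 7: v0=B3 v1=G4 downbeat m6
bar 8: v0=C4 v1=C5 downbeat P8
bar 9: v0=E3 v1=C4 downbeat m6
bar 10: v0=F3 v1=F4 downbeat P8
  -> R1 @ bar 1 tick 0 v(0, 1): F3/F4 P8 -> E3/E4 P8 similar
  -> R2 @ bar 2 tick 0 v(0, 1): E3/G3 m3 -> G3/D4 P5 similar
  -> R1 @ bar 3 tick 0 v(0, 1): G3/D4 P5 -> A3/E4 P5 similar
  -> R2 @ bar 5 tick 0 v(0, 1): C4/E4 M3 -> E4/B4 P5 similar
  -> R4 @ bar 7 tick 1 v(0, 1): B3/F4 TT untreated
  -> R2 @ bar 8 tick 0 v(0, 1): B3/G4 m6 -> C4/C5 P8 similar
  -> R2 @ bar 10 tick 0 v(0, 1): E3/G3 m3 -> F3/F4 P8 similar
  -> R7 @ bar 10 tick 0 v(1,): G3->F4 leap 10st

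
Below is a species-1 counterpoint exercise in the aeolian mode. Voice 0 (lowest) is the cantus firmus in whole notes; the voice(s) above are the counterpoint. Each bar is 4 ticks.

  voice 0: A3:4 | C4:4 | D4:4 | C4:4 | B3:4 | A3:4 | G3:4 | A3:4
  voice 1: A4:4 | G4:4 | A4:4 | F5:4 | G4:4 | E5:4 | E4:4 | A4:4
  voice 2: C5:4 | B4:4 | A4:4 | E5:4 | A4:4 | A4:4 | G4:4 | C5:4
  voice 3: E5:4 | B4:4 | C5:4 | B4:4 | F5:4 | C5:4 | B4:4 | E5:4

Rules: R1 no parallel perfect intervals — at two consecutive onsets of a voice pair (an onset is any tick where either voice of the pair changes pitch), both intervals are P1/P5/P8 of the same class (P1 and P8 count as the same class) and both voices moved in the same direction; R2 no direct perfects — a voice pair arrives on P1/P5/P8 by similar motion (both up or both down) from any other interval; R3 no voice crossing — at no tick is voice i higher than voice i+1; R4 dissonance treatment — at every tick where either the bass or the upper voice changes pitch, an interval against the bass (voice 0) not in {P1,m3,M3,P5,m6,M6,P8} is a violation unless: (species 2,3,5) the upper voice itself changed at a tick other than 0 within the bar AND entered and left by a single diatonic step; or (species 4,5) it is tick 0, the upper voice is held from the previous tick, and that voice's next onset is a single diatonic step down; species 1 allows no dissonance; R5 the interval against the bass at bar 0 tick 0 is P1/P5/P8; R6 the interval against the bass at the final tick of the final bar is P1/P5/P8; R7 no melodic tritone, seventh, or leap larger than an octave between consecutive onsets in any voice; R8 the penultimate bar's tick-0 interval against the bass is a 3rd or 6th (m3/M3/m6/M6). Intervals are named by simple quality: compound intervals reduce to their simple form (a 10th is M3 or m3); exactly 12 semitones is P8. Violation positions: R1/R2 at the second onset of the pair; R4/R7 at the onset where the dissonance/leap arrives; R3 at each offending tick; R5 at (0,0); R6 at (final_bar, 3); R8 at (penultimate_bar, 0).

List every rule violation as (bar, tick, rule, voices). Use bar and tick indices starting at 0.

(0, 0, R5, (0, 2))
(1, 0, R2, (2, 3))
(1, 0, R4, (0, 2))
(1, 0, R4, (0, 3))
(2, 0, R1, (0, 1))
(2, 0, R4, (0, 3))
(3, 0, R3, (1, 2))
(3, 0, R3, (2, 3))
(3, 0, R4, (0, 1))
(3, 0, R4, (0, 3))
(3, 1, R3, (1, 2))
(3, 1, R3, (2, 3))
(3, 2, R3, (1, 2))
(3, 2, R3, (2, 3))
(3, 3, R3, (1, 2))
(3, 3, R3, (2, 3))
(4, 0, R4, (0, 2))
(4, 0, R4, (0, 3))
(4, 0, R7, (1,))
(4, 0, R7, (3,))
(5, 0, R3, (1, 2))
(5, 1, R3, (1, 2))
(5, 2, R3, (1, 2))
(5, 3, R3, (1, 2))
(6, 0, R1, (0, 2))
(6, 0, R2, (1, 3))
(6, 0, R8, (0, 2))
(7, 0, R1, (1, 3))
(7, 0, R2, (0, 1))
(7, 0, R2, (0, 3))
(7, 3, R6, (0, 2))

bar 0: v0=A3 v1=A4 v2=C5 v3=E5 downbeat P5
bar 1: v0=C4 v1=G4 v2=B4 v3=B4 downbeat M7
bar 2: v0=D4 v1=A4 v2=A4 v3=C5 downbeat m7
bar 3: v0=C4 v1=F5 v2=E5 v3=B4 downbeat M7
bar 4: v0=B3 v1=G4 v2=A4 v3=F5 downbeat TT
bar 5: v0=A3 v1=E5 v2=A4 v3=C5 downbeat m3
bar 6: v0=G3 v1=E4 v2=G4 v3=B4 downbeat M3
bar 7: v0=A3 v1=A4 v2=C5 v3=E5 downbeat P5
  -> R5 @ bar 0 tick 0 v(0, 2): opens on m3
  -> R2 @ bar 1 tick 0 v(2, 3): C5/E5 M3 -> B4/B4 P1 similar
  -> R4 @ bar 1 tick 0 v(0, 2): C4/B4 M7 untreated
  -> R4 @ bar 1 tick 0 v(0, 3): C4/B4 M7 untreated
  -> R1 @ bar 2 tick 0 v(0, 1): C4/G4 P5 -> D4/A4 P5 similar
  -> R4 @ bar 2 tick 0 v(0, 3): D4/C5 m7 untreated
  -> R3 @ bar 3 tick 0 v(1, 2): F5 above E5
  -> R3 @ bar 3 tick 0 v(2, 3): E5 above B4
  -> R4 @ bar 3 tick 0 v(0, 1): C4/F5 P4 untreated
  -> R4 @ bar 3 tick 0 v(0, 3): C4/B4 M7 untreated
  -> R3 @ bar 3 tick 1 v(1, 2): F5 above E5
  -> R3 @ bar 3 tick 1 v(2, 3): E5 above B4
  -> R3 @ bar 3 tick 2 v(1, 2): F5 above E5
  -> R3 @ bar 3 tick 2 v(2, 3): E5 above B4
  -> R3 @ bar 3 tick 3 v(1, 2): F5 above E5
  -> R3 @ bar 3 tick 3 v(2, 3): E5 above B4
  -> R4 @ bar 4 tick 0 v(0, 2): B3/A4 m7 untreated
  -> R4 @ bar 4 tick 0 v(0, 3): B3/F5 TT untreated
  -> R7 @ bar 4 tick 0 v(1,): F5->G4 leap 10st
  -> R7 @ bar 4 tick 0 v(3,): B4->F5 leap 6st
  -> R3 @ bar 5 tick 0 v(1, 2): E5 above A4
  -> R3 @ bar 5 tick 1 v(1, 2): E5 above A4
  -> R3 @ bar 5 tick 2 v(1, 2): E5 above A4
  -> R3 @ bar 5 tick 3 v(1, 2): E5 above A4
  -> R1 @ bar 6 tick 0 v(0, 2): A3/A4 P8 -> G3/G4 P8 similar
  -> R2 @ bar 6 tick 0 v(1, 3): E5/C5 M3 -> E4/B4 P5 similar
  -> R8 @ bar 6 tick 0 v(0, 2): penult P8 not 3rd/6th
  -> R1 @ bar 7 tick 0 v(1, 3): E4/B4 P5 -> A4/E5 P5 similar
  -> R2 @ bar 7 tick 0 v(0, 1): G3/E4 M6 -> A3/A4 P8 similar
  -> R2 @ bar 7 tick 0 v(0, 3): G3/B4 M3 -> A3/E5 P5 similar
  -> R6 @ bar 7 tick 3 v(0, 2): closes on m3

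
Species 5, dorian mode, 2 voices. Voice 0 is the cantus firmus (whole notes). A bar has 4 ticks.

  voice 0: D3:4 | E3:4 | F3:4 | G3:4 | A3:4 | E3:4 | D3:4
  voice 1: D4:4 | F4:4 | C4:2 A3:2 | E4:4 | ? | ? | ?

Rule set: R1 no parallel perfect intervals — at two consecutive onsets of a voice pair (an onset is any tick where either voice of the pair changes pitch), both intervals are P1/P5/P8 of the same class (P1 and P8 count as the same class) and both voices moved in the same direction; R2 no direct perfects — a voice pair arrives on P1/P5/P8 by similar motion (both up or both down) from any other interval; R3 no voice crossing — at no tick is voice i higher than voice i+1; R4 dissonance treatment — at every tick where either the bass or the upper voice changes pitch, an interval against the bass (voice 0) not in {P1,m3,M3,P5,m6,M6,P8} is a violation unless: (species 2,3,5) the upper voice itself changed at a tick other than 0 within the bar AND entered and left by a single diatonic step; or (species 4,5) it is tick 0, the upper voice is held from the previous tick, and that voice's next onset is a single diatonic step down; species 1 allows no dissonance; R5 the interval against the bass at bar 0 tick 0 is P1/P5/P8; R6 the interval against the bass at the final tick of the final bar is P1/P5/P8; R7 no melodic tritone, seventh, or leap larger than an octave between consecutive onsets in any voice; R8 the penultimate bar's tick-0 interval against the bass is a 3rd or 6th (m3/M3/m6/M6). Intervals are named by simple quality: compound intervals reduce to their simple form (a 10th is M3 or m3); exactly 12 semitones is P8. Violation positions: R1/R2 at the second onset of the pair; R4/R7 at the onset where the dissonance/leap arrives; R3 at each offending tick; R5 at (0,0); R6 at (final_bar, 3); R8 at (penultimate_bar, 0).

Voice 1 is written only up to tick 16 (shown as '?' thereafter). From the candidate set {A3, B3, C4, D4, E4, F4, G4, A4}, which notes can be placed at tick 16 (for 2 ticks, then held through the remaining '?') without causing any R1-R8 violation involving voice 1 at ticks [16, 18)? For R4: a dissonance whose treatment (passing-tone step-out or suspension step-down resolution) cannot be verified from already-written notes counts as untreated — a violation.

{A3, C4, E4, F4}

A3: legal
B3: violates R4
C4: legal
D4: violates R4
E4: legal
F4: legal
G4: violates R4
A4: violates R2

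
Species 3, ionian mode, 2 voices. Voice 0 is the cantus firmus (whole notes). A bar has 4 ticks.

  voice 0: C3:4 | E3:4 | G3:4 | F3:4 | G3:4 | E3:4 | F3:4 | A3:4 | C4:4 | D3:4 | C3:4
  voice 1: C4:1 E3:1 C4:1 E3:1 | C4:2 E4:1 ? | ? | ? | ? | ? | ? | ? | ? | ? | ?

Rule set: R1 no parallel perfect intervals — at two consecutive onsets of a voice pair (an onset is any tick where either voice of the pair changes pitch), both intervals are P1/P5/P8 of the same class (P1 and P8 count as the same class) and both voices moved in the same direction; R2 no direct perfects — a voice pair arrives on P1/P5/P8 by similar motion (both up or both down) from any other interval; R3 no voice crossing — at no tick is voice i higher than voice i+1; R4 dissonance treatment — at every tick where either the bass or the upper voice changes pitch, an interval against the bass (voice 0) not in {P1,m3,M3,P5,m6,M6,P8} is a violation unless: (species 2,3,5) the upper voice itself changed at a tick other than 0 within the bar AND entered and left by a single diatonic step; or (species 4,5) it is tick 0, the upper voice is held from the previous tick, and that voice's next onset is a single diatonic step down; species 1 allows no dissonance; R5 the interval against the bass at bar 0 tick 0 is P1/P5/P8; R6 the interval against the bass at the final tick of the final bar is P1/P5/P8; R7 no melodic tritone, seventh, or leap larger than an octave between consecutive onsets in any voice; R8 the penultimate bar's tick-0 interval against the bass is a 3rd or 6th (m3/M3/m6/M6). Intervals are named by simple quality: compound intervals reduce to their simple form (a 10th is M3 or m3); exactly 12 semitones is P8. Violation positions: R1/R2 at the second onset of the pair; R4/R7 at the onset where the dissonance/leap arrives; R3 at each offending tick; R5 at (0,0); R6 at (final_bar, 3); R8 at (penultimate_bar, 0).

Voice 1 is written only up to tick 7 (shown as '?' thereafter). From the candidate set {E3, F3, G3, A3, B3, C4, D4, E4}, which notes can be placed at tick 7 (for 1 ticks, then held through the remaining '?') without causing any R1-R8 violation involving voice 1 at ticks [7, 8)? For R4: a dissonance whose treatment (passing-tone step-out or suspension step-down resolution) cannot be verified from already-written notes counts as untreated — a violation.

{B3, C4, E3, E4, G3}

E3: legal
F3: violates R4,R7
G3: legal
A3: violates R4
B3: legal
C4: legal
D4: violates R4
E4: legal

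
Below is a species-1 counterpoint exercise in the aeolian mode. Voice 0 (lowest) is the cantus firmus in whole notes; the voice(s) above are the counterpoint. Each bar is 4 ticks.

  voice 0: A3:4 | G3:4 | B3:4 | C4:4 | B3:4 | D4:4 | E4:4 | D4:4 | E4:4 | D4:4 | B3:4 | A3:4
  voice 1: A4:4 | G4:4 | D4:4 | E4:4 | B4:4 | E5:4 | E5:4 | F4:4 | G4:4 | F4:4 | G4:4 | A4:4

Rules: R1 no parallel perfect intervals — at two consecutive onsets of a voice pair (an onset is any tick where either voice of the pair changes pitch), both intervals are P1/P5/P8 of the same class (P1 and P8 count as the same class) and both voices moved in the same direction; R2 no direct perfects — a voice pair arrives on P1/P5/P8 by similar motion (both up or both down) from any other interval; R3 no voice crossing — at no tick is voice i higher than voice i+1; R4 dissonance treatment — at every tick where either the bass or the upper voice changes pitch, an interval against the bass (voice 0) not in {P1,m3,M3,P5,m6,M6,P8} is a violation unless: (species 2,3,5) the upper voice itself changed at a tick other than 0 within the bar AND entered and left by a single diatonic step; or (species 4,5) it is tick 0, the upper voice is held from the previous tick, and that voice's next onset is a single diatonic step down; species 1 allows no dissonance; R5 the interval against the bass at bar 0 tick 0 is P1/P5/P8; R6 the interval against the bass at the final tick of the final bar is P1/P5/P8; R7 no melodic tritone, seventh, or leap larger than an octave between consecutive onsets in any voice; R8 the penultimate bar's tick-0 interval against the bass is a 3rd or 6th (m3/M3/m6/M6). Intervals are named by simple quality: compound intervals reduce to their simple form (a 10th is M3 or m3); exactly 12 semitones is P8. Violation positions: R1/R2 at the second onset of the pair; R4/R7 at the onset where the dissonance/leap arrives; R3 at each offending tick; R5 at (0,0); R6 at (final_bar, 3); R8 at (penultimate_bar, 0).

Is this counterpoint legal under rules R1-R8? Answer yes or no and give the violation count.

bar 0: v0=A3 v1=A4 (P8)
bar 1: v0=G3 v1=G4 (P8)
bar 2: v0=B3 v1=D4 (m3)
bar 3: v0=C4 v1=E4 (M3)
bar 4: v0=B3 v1=B4 (P8)
bar 5: v0=D4 v1=E5 (M2)
bar 6: v0=E4 v1=E5 (P8)
bar 7: v0=D4 v1=F4 (m3)
bar 8: v0=E4 v1=G4 (m3)
bar 9: v0=D4 v1=F4 (m3)
bar 10: v0=B3 v1=G4 (m6)
bar 11: v0=A3 v1=A4 (P8)
  R1 @ bar1.0: A3/A4 P8 -> G3/G4 P8 similar
  R4 @ bar5.0: D4/E5 M2 untreated
  R7 @ bar7.0: E5->F4 leap 11st

No (3 violations)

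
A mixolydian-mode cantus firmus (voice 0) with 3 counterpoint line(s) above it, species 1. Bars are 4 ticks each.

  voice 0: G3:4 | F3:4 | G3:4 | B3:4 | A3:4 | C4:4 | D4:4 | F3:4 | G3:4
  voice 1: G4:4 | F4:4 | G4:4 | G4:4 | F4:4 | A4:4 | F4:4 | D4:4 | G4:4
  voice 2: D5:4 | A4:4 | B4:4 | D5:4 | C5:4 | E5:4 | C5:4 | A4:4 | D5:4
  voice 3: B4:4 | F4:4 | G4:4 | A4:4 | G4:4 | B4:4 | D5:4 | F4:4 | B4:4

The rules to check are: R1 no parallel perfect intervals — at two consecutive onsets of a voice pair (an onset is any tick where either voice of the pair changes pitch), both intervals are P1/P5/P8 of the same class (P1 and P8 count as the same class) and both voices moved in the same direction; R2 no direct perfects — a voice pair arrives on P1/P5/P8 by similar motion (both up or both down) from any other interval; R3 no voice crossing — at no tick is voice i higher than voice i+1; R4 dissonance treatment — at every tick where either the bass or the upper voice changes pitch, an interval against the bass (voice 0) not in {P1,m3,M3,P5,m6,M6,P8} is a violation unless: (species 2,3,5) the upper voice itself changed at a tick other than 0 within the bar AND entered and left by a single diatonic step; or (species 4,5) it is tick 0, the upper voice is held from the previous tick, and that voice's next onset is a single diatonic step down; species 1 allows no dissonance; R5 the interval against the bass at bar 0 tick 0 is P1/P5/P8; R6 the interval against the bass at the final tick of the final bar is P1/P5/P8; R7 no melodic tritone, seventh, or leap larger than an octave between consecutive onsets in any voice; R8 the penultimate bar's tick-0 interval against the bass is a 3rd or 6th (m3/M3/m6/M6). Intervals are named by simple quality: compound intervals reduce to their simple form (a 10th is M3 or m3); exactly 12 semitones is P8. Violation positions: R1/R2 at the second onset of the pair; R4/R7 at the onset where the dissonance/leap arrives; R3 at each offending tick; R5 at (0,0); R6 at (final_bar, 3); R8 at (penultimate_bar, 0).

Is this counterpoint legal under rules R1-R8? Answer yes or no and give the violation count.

bar 0: v0=G3 v1=G4 v2=D5 v3=B4 (M3)
bar 1: v0=F3 v1=F4 v2=A4 v3=F4 (P8)
bar 2: v0=G3 v1=G4 v2=B4 v3=G4 (P8)
bar 3: v0=B3 v1=G4 v2=D5 v3=A4 (m7)
bar 4: v0=A3 v1=F4 v2=C5 v3=G4 (m7)
bar 5: v0=C4 v1=A4 v2=E5 v3=B4 (M7)
bar 6: v0=D4 v1=F4 v2=C5 v3=D5 (P8)
bar 7: v0=F3 v1=D4 v2=A4 v3=F4 (P8)
bar 8: v0=G3 v1=G4 v2=D5 v3=B4 (M3)
  R3 @ bar0.0: D5 above B4
  R5 @ bar0.0: opens on M3
  R3 @ bar0.1: D5 above B4
  R3 @ bar0.2: D5 above B4
  R3 @ bar0.3: D5 above B4
  R1 @ bar1.0: G3/G4 P8 -> F3/F4 P8 similar
  R2 @ bar1.0: G3/B4 M3 -> F3/F4 P8 similar
  R2 @ bar1.0: G4/B4 M3 -> F4/F4 P1 similar
  R3 @ bar1.0: A4 above F4
  R7 @ bar1.0: B4->F4 leap 6st
  R3 @ bar1.1: A4 above F4
  R3 @ bar1.2: A4 above F4
  R3 @ bar1.3: A4 above F4
  R1 @ bar2.0: F3/F4 P8 -> G3/G4 P8 similar
  R1 @ bar2.0: F3/F4 P8 -> G3/G4 P8 similar
  R1 @ bar2.0: F4/F4 P1 -> G4/G4 P1 similar
  R3 @ bar2.0: B4 above G4
  R3 @ bar2.1: B4 above G4
  R3 @ bar2.2: B4 above G4
  R3 @ bar2.3: B4 above G4
  R3 @ bar3.0: D5 above A4
  R4 @ bar3.0: B3/A4 m7 untreated
  R3 @ bar3.1: D5 above A4
  R3 @ bar3.2: D5 above A4
  R3 @ bar3.3: D5 above A4
  R1 @ bar4.0: G4/D5 P5 -> F4/C5 P5 similar
  R3 @ bar4.0: C5 above G4
  R4 @ bar4.0: A3/G4 m7 untreated
  R3 @ bar4.1: C5 above G4
  R3 @ bar4.2: C5 above G4
  R3 @ bar4.3: C5 above G4
  R1 @ bar5.0: F4/C5 P5 -> A4/E5 P5 similar
  R3 @ bar5.0: E5 above B4
  R4 @ bar5.0: C4/B4 M7 untreated
  R3 @ bar5.1: E5 above B4
  R3 @ bar5.2: E5 above B4
  R3 @ bar5.3: E5 above B4
  R1 @ bar6.0: A4/E5 P5 -> F4/C5 P5 similar
  R2 @ bar6.0: C4/B4 M7 -> D4/D5 P8 similar
  R4 @ bar6.0: D4/C5 m7 untreated
  R1 @ bar7.0: D4/D5 P8 -> F3/F4 P8 similar
  R1 @ bar7.0: F4/C5 P5 -> D4/A4 P5 similar
  R3 @ bar7.0: A4 above F4
  R8 @ bar7.0: penult P8 not 3rd/6th
  R3 @ bar7.1: A4 above F4
  R3 @ bar7.2: A4 above F4
  R3 @ bar7.3: A4 above F4
  R1 @ bar8.0: D4/A4 P5 -> G4/D5 P5 similar
  R2 @ bar8.0: F3/D4 M6 -> G3/G4 P8 similar
  R2 @ bar8.0: F3/A4 M3 -> G3/D5 P5 similar
  R3 @ bar8.0: D5 above B4
  R7 @ bar8.0: F4->B4 leap 6st
  R3 @ bar8.1: D5 above B4
  R3 @ bar8.2: D5 above B4
  R3 @ bar8.3: D5 above B4
  R6 @ bar8.3: closes on M3

No (56 violations)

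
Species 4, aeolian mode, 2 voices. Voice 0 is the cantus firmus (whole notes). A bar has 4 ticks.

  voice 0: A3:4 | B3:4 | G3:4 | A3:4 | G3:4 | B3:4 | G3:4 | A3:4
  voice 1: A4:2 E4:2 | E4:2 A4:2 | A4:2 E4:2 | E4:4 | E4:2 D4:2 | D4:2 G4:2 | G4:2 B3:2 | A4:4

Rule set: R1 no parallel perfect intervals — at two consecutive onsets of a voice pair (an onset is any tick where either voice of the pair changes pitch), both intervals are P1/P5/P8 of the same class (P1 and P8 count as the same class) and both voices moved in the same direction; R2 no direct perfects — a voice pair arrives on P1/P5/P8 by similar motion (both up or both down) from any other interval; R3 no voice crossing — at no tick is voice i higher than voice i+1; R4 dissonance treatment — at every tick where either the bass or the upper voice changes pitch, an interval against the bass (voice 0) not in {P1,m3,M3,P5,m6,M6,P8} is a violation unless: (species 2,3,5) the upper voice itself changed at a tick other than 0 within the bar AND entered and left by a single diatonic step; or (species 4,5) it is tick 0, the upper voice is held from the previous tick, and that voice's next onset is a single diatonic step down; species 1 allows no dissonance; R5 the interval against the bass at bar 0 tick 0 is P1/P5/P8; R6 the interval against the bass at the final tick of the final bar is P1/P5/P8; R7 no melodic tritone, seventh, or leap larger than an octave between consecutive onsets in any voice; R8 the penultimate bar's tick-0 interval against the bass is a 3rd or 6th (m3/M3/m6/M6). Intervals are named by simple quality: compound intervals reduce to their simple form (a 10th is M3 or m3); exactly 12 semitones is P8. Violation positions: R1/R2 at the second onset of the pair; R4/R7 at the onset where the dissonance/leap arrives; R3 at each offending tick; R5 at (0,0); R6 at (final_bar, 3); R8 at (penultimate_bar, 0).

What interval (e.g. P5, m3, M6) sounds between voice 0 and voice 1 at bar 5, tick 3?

m6

voice 0=B3 voice 1=G4 -> m6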